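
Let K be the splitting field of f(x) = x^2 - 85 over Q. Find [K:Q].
[K:Q] = 2

The polynomial x^2 - 85 is irreducible over Q since 85 is not a perfect square. Its splitting field is Q(sqrt(85)), which has degree 2 over Q.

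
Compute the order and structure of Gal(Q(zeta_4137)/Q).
|Gal(Q(zeta_4137)/Q)| = phi(4137) = 2352; group ≅ (Z/4137Z)^* ≅ Z/2Z × Z/6Z × Z/196Z

The n-th cyclotomic polynomial Φ_4137(x) is the minimal polynomial of zeta_4137 over Q and has degree phi(4137) = 2352. So Q(zeta_4137) is a degree-2352 Galois extension with Galois group (Z/4137Z)^*. By CRT, (Z/4137Z)^* ≅ (Z/3Z)^* × (Z/7Z)^* × (Z/197Z)^*. Each prime-power unit group is (Z/3Z)^* ≅ Z/2Z; (Z/7Z)^* ≅ Z/6Z; (Z/197Z)^* ≅ Z/196Z. Hence Gal(Q(zeta_4137)/Q) ≅ Z/2Z × Z/6Z × Z/196Z.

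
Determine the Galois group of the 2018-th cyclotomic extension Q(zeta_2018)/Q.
|Gal(Q(zeta_2018)/Q)| = phi(2018) = 1008; group ≅ (Z/2018Z)^* ≅ Z/1008Z

The n-th cyclotomic polynomial Φ_2018(x) is the minimal polynomial of zeta_2018 over Q and has degree phi(2018) = 1008. So Q(zeta_2018) is a degree-1008 Galois extension with Galois group (Z/2018Z)^*. By CRT, (Z/2018Z)^* ≅ (Z/2Z)^* × (Z/1009Z)^*. Each prime-power unit group is (Z/2Z)^* ≅ trivial group (order 1); (Z/1009Z)^* ≅ Z/1008Z. Hence Gal(Q(zeta_2018)/Q) ≅ Z/1008Z.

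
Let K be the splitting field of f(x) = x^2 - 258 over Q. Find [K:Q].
[K:Q] = 2

The polynomial x^2 - 258 is irreducible over Q since 258 is not a perfect square. Its splitting field is Q(sqrt(258)), which has degree 2 over Q.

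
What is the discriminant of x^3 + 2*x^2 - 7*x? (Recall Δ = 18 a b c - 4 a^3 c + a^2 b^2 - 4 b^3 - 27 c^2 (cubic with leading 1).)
Δ = 1568

For x^3 + a x^2 + b x + c the discriminant is Δ = 18 a b c - 4 a^3 c + a^2 b^2 - 4 b^3 - 27 c^2.
Plug a = 2, b = -7, c = 0:
  18*(2)*(-7)*(0) - 4*(2)^3*(0) + (2)^2*(-7)^2 - 4*(-7)^3 - 27*(0)^2
  = 0 + (0) + 196 + (1372) + (0)
  = 1568.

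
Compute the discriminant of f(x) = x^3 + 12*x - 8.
Δ = -8640

For a depressed cubic x^3 + p x + q the discriminant is Δ = -4 p^3 - 27 q^2 = -4*(12)^3 - 27*(-8)^2 = -6912 - 1728 = -8640.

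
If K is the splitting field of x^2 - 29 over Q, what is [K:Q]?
[K:Q] = 2

The polynomial x^2 - 29 is irreducible over Q since 29 is not a perfect square. Its splitting field is Q(sqrt(29)), which has degree 2 over Q.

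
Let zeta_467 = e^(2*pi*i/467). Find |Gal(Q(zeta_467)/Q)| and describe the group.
|Gal(Q(zeta_467)/Q)| = phi(467) = 466; group ≅ (Z/467Z)^* ≅ Z/466Z

The n-th cyclotomic polynomial Φ_467(x) is the minimal polynomial of zeta_467 over Q and has degree phi(467) = 466. So Q(zeta_467) is a degree-466 Galois extension with Galois group (Z/467Z)^*. (Z/467Z)^* is cyclic since 467 is an odd prime power (or 4). Hence Gal(Q(zeta_467)/Q) ≅ Z/466Z.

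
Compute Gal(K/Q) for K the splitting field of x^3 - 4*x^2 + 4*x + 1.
Gal(K/Q) = S_3 (symmetric group of order 6)

Compute the discriminant of x^3 + (-4)*x^2 + (4)*x + (1): Δ = -59. Since Δ is not a rational square, the Galois group is not contained in A_3; it must be the full S_3 (irreducibility of the cubic rules out anything smaller).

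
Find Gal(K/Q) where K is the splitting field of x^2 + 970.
Gal(K/Q) = Z/2Z (cyclic of order 2)

x^2 + 970 is irreducible over Q since -970 is not a rational square. The splitting field Q(sqrt(-970)) has degree 2 over Q, and its unique nontrivial automorphism is sqrt(-970) ↦ -sqrt(-970). Hence Gal(Q(sqrt(-970))/Q) = Z/2Z.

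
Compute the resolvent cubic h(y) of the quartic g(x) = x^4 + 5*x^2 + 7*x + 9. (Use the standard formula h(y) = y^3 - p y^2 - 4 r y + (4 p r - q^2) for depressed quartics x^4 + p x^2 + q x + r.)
h(y) = y^3 - 5*y^2 - 36*y + 131

Identify coefficients: p = 5, q = 7, r = 9.
Plug into h(y) = y^3 - p y^2 - 4 r y + (4 p r - q^2):
  h(y) = y^3 - (5) y^2 - 4*(9) y + (4*(5)*(9) - (7)^2)
       = y^3 + (-5) y^2 + (-36) y + (131).
Simplifying: h(y) = y^3 - 5*y^2 - 36*y + 131.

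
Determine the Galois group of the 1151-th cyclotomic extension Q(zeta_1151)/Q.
|Gal(Q(zeta_1151)/Q)| = phi(1151) = 1150; group ≅ (Z/1151Z)^* ≅ Z/1150Z

The n-th cyclotomic polynomial Φ_1151(x) is the minimal polynomial of zeta_1151 over Q and has degree phi(1151) = 1150. So Q(zeta_1151) is a degree-1150 Galois extension with Galois group (Z/1151Z)^*. (Z/1151Z)^* is cyclic since 1151 is an odd prime power (or 4). Hence Gal(Q(zeta_1151)/Q) ≅ Z/1150Z.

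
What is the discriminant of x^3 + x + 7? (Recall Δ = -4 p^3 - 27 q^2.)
Δ = -1327

For a depressed cubic x^3 + p x + q the discriminant is Δ = -4 p^3 - 27 q^2 = -4*(1)^3 - 27*(7)^2 = -4 - 1323 = -1327.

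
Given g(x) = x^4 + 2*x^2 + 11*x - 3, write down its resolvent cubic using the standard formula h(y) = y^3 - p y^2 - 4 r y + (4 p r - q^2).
h(y) = y^3 - 2*y^2 + 12*y - 145

Identify coefficients: p = 2, q = 11, r = -3.
Plug into h(y) = y^3 - p y^2 - 4 r y + (4 p r - q^2):
  h(y) = y^3 - (2) y^2 - 4*(-3) y + (4*(2)*(-3) - (11)^2)
       = y^3 + (-2) y^2 + (12) y + (-145).
Simplifying: h(y) = y^3 - 2*y^2 + 12*y - 145.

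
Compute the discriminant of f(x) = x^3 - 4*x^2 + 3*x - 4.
Δ = -556

For x^3 + a x^2 + b x + c the discriminant is Δ = 18 a b c - 4 a^3 c + a^2 b^2 - 4 b^3 - 27 c^2.
Plug a = -4, b = 3, c = -4:
  18*(-4)*(3)*(-4) - 4*(-4)^3*(-4) + (-4)^2*(3)^2 - 4*(3)^3 - 27*(-4)^2
  = 864 + (-1024) + 144 + (-108) + (-432)
  = -556.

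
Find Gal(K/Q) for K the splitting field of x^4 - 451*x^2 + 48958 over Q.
Gal(K/Q) = V_4 (Klein four-group, Z/2Z × Z/2Z)

f factors as (x^2 - 269)(x^2 - 182), so the splitting field is K = Q(sqrt(269), sqrt(182)). The elements 269, 182, 48958 are all non-squares in Q, so sqrt(269) and sqrt(182) generate independent quadratic extensions. Thus [K:Q] = 4 and Gal(K/Q) is generated by the two order-2 automorphisms sqrt(269) ↦ -sqrt(269) and sqrt(182) ↦ -sqrt(182), giving V_4.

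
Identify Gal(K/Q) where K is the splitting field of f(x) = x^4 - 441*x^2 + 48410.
Gal(K/Q) = V_4 (Klein four-group, Z/2Z × Z/2Z)

f factors as (x^2 - 206)(x^2 - 235), so the splitting field is K = Q(sqrt(206), sqrt(235)). The elements 206, 235, 48410 are all non-squares in Q, so sqrt(206) and sqrt(235) generate independent quadratic extensions. Thus [K:Q] = 4 and Gal(K/Q) is generated by the two order-2 automorphisms sqrt(206) ↦ -sqrt(206) and sqrt(235) ↦ -sqrt(235), giving V_4.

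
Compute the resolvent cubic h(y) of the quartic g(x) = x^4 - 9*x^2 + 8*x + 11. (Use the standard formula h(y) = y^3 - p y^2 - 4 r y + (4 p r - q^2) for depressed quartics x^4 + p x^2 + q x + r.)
h(y) = y^3 + 9*y^2 - 44*y - 460

Identify coefficients: p = -9, q = 8, r = 11.
Plug into h(y) = y^3 - p y^2 - 4 r y + (4 p r - q^2):
  h(y) = y^3 - (-9) y^2 - 4*(11) y + (4*(-9)*(11) - (8)^2)
       = y^3 + (9) y^2 + (-44) y + (-460).
Simplifying: h(y) = y^3 + 9*y^2 - 44*y - 460.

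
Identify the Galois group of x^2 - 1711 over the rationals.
Gal(K/Q) = Z/2Z (cyclic of order 2)

x^2 - 1711 is irreducible over Q since 1711 is not a rational square. The splitting field Q(sqrt(1711)) has degree 2 over Q, and its unique nontrivial automorphism is sqrt(1711) ↦ -sqrt(1711). Hence Gal(Q(sqrt(1711))/Q) = Z/2Z.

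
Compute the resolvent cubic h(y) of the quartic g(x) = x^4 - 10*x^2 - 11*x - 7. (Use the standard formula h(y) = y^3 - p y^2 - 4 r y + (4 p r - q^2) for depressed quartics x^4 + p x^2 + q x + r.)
h(y) = y^3 + 10*y^2 + 28*y + 159

Identify coefficients: p = -10, q = -11, r = -7.
Plug into h(y) = y^3 - p y^2 - 4 r y + (4 p r - q^2):
  h(y) = y^3 - (-10) y^2 - 4*(-7) y + (4*(-10)*(-7) - (-11)^2)
       = y^3 + (10) y^2 + (28) y + (159).
Simplifying: h(y) = y^3 + 10*y^2 + 28*y + 159.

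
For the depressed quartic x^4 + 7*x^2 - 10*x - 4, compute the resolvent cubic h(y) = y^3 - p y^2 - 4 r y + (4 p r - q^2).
h(y) = y^3 - 7*y^2 + 16*y - 212

Identify coefficients: p = 7, q = -10, r = -4.
Plug into h(y) = y^3 - p y^2 - 4 r y + (4 p r - q^2):
  h(y) = y^3 - (7) y^2 - 4*(-4) y + (4*(7)*(-4) - (-10)^2)
       = y^3 + (-7) y^2 + (16) y + (-212).
Simplifying: h(y) = y^3 - 7*y^2 + 16*y - 212.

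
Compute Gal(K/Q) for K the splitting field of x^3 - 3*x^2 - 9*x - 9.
Gal(K/Q) = S_3 (symmetric group of order 6)

Compute the discriminant of x^3 + (-3)*x^2 + (-9)*x + (-9): Δ = -3888. Since Δ is not a rational square, the Galois group is not contained in A_3; it must be the full S_3 (irreducibility of the cubic rules out anything smaller).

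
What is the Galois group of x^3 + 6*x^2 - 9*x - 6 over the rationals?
Gal(K/Q) = A_3 (cyclic of order 3)

Compute the discriminant of x^3 + (6)*x^2 + (-9)*x + (-6): Δ = 15876. Since Δ is a perfect square (Δ = 126^2), the Galois group is contained in A_3. Irreducibility forces the group to be transitive on three roots, so Gal = A_3.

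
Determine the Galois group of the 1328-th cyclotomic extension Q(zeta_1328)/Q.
|Gal(Q(zeta_1328)/Q)| = phi(1328) = 656; group ≅ (Z/1328Z)^* ≅ Z/2Z × Z/4Z × Z/82Z

The n-th cyclotomic polynomial Φ_1328(x) is the minimal polynomial of zeta_1328 over Q and has degree phi(1328) = 656. So Q(zeta_1328) is a degree-656 Galois extension with Galois group (Z/1328Z)^*. By CRT, (Z/1328Z)^* ≅ (Z/16Z)^* × (Z/83Z)^*. Each prime-power unit group is (Z/16Z)^* ≅ Z/2Z × Z/4Z; (Z/83Z)^* ≅ Z/82Z. Hence Gal(Q(zeta_1328)/Q) ≅ Z/2Z × Z/4Z × Z/82Z.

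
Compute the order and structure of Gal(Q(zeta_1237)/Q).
|Gal(Q(zeta_1237)/Q)| = phi(1237) = 1236; group ≅ (Z/1237Z)^* ≅ Z/1236Z

The n-th cyclotomic polynomial Φ_1237(x) is the minimal polynomial of zeta_1237 over Q and has degree phi(1237) = 1236. So Q(zeta_1237) is a degree-1236 Galois extension with Galois group (Z/1237Z)^*. (Z/1237Z)^* is cyclic since 1237 is an odd prime power (or 4). Hence Gal(Q(zeta_1237)/Q) ≅ Z/1236Z.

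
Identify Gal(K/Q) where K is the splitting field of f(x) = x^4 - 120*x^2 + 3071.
Gal(K/Q) = V_4 (Klein four-group, Z/2Z × Z/2Z)

f factors as (x^2 - 37)(x^2 - 83), so the splitting field is K = Q(sqrt(37), sqrt(83)). The elements 37, 83, 3071 are all non-squares in Q, so sqrt(37) and sqrt(83) generate independent quadratic extensions. Thus [K:Q] = 4 and Gal(K/Q) is generated by the two order-2 automorphisms sqrt(37) ↦ -sqrt(37) and sqrt(83) ↦ -sqrt(83), giving V_4.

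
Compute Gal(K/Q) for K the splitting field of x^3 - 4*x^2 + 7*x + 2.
Gal(K/Q) = S_3 (symmetric group of order 6)

Compute the discriminant of x^3 + (-4)*x^2 + (7)*x + (2): Δ = -1192. Since Δ is not a rational square, the Galois group is not contained in A_3; it must be the full S_3 (irreducibility of the cubic rules out anything smaller).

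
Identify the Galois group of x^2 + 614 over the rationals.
Gal(K/Q) = Z/2Z (cyclic of order 2)

x^2 + 614 is irreducible over Q since -614 is not a rational square. The splitting field Q(sqrt(-614)) has degree 2 over Q, and its unique nontrivial automorphism is sqrt(-614) ↦ -sqrt(-614). Hence Gal(Q(sqrt(-614))/Q) = Z/2Z.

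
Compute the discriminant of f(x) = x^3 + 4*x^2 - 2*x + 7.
Δ = -4027

For x^3 + a x^2 + b x + c the discriminant is Δ = 18 a b c - 4 a^3 c + a^2 b^2 - 4 b^3 - 27 c^2.
Plug a = 4, b = -2, c = 7:
  18*(4)*(-2)*(7) - 4*(4)^3*(7) + (4)^2*(-2)^2 - 4*(-2)^3 - 27*(7)^2
  = -1008 + (-1792) + 64 + (32) + (-1323)
  = -4027.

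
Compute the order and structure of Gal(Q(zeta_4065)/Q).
|Gal(Q(zeta_4065)/Q)| = phi(4065) = 2160; group ≅ (Z/4065Z)^* ≅ Z/2Z × Z/4Z × Z/270Z

The n-th cyclotomic polynomial Φ_4065(x) is the minimal polynomial of zeta_4065 over Q and has degree phi(4065) = 2160. So Q(zeta_4065) is a degree-2160 Galois extension with Galois group (Z/4065Z)^*. By CRT, (Z/4065Z)^* ≅ (Z/3Z)^* × (Z/5Z)^* × (Z/271Z)^*. Each prime-power unit group is (Z/3Z)^* ≅ Z/2Z; (Z/5Z)^* ≅ Z/4Z; (Z/271Z)^* ≅ Z/270Z. Hence Gal(Q(zeta_4065)/Q) ≅ Z/2Z × Z/4Z × Z/270Z.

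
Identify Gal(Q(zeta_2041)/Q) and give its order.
|Gal(Q(zeta_2041)/Q)| = phi(2041) = 1872; group ≅ (Z/2041Z)^* ≅ Z/12Z × Z/156Z

The n-th cyclotomic polynomial Φ_2041(x) is the minimal polynomial of zeta_2041 over Q and has degree phi(2041) = 1872. So Q(zeta_2041) is a degree-1872 Galois extension with Galois group (Z/2041Z)^*. By CRT, (Z/2041Z)^* ≅ (Z/13Z)^* × (Z/157Z)^*. Each prime-power unit group is (Z/13Z)^* ≅ Z/12Z; (Z/157Z)^* ≅ Z/156Z. Hence Gal(Q(zeta_2041)/Q) ≅ Z/12Z × Z/156Z.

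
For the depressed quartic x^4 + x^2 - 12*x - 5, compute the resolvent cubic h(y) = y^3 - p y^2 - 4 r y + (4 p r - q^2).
h(y) = y^3 - y^2 + 20*y - 164

Identify coefficients: p = 1, q = -12, r = -5.
Plug into h(y) = y^3 - p y^2 - 4 r y + (4 p r - q^2):
  h(y) = y^3 - (1) y^2 - 4*(-5) y + (4*(1)*(-5) - (-12)^2)
       = y^3 + (-1) y^2 + (20) y + (-164).
Simplifying: h(y) = y^3 - y^2 + 20*y - 164.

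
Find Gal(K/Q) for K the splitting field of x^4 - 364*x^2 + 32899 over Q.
Gal(K/Q) = V_4 (Klein four-group, Z/2Z × Z/2Z)

f factors as (x^2 - 197)(x^2 - 167), so the splitting field is K = Q(sqrt(197), sqrt(167)). The elements 197, 167, 32899 are all non-squares in Q, so sqrt(197) and sqrt(167) generate independent quadratic extensions. Thus [K:Q] = 4 and Gal(K/Q) is generated by the two order-2 automorphisms sqrt(197) ↦ -sqrt(197) and sqrt(167) ↦ -sqrt(167), giving V_4.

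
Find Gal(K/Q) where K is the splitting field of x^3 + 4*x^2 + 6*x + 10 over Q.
Gal(K/Q) = S_3 (symmetric group of order 6)

Compute the discriminant of x^3 + (4)*x^2 + (6)*x + (10): Δ = -1228. Since Δ is not a rational square, the Galois group is not contained in A_3; it must be the full S_3 (irreducibility of the cubic rules out anything smaller).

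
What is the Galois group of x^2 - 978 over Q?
Gal(K/Q) = Z/2Z (cyclic of order 2)

x^2 - 978 is irreducible over Q since 978 is not a rational square. The splitting field Q(sqrt(978)) has degree 2 over Q, and its unique nontrivial automorphism is sqrt(978) ↦ -sqrt(978). Hence Gal(Q(sqrt(978))/Q) = Z/2Z.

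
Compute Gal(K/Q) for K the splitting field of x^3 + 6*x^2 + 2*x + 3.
Gal(K/Q) = S_3 (symmetric group of order 6)

Compute the discriminant of x^3 + (6)*x^2 + (2)*x + (3): Δ = -2075. Since Δ is not a rational square, the Galois group is not contained in A_3; it must be the full S_3 (irreducibility of the cubic rules out anything smaller).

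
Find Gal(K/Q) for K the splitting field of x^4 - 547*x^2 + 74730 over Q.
Gal(K/Q) = V_4 (Klein four-group, Z/2Z × Z/2Z)

f factors as (x^2 - 265)(x^2 - 282), so the splitting field is K = Q(sqrt(265), sqrt(282)). The elements 265, 282, 74730 are all non-squares in Q, so sqrt(265) and sqrt(282) generate independent quadratic extensions. Thus [K:Q] = 4 and Gal(K/Q) is generated by the two order-2 automorphisms sqrt(265) ↦ -sqrt(265) and sqrt(282) ↦ -sqrt(282), giving V_4.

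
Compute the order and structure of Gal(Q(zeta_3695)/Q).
|Gal(Q(zeta_3695)/Q)| = phi(3695) = 2952; group ≅ (Z/3695Z)^* ≅ Z/4Z × Z/738Z

The n-th cyclotomic polynomial Φ_3695(x) is the minimal polynomial of zeta_3695 over Q and has degree phi(3695) = 2952. So Q(zeta_3695) is a degree-2952 Galois extension with Galois group (Z/3695Z)^*. By CRT, (Z/3695Z)^* ≅ (Z/5Z)^* × (Z/739Z)^*. Each prime-power unit group is (Z/5Z)^* ≅ Z/4Z; (Z/739Z)^* ≅ Z/738Z. Hence Gal(Q(zeta_3695)/Q) ≅ Z/4Z × Z/738Z.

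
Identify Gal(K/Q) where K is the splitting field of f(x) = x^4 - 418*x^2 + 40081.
Gal(K/Q) = V_4 (Klein four-group, Z/2Z × Z/2Z)

f factors as (x^2 - 269)(x^2 - 149), so the splitting field is K = Q(sqrt(269), sqrt(149)). The elements 269, 149, 40081 are all non-squares in Q, so sqrt(269) and sqrt(149) generate independent quadratic extensions. Thus [K:Q] = 4 and Gal(K/Q) is generated by the two order-2 automorphisms sqrt(269) ↦ -sqrt(269) and sqrt(149) ↦ -sqrt(149), giving V_4.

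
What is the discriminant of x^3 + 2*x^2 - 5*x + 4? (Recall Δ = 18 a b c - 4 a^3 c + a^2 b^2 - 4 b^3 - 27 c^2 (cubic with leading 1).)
Δ = -680

For x^3 + a x^2 + b x + c the discriminant is Δ = 18 a b c - 4 a^3 c + a^2 b^2 - 4 b^3 - 27 c^2.
Plug a = 2, b = -5, c = 4:
  18*(2)*(-5)*(4) - 4*(2)^3*(4) + (2)^2*(-5)^2 - 4*(-5)^3 - 27*(4)^2
  = -720 + (-128) + 100 + (500) + (-432)
  = -680.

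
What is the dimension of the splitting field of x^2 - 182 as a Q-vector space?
[K:Q] = 2

The polynomial x^2 - 182 is irreducible over Q since 182 is not a perfect square. Its splitting field is Q(sqrt(182)), which has degree 2 over Q.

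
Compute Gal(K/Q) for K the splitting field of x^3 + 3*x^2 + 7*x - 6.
Gal(K/Q) = S_3 (symmetric group of order 6)

Compute the discriminant of x^3 + (3)*x^2 + (7)*x + (-6): Δ = -3523. Since Δ is not a rational square, the Galois group is not contained in A_3; it must be the full S_3 (irreducibility of the cubic rules out anything smaller).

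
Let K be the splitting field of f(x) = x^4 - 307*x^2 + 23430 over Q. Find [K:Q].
[K:Q] = 4

f factors as (x^2 - 142)(x^2 - 165); the splitting field is K = Q(sqrt(142), sqrt(165)). Since 142, 165, and 23430 are all non-squares in Q, the three subfields Q(sqrt(142)), Q(sqrt(165)), Q(sqrt(23430)) are distinct degree-2 extensions, so [K:Q] = 4 (Klein four Galois group).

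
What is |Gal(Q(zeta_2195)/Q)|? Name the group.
|Gal(Q(zeta_2195)/Q)| = phi(2195) = 1752; group ≅ (Z/2195Z)^* ≅ Z/4Z × Z/438Z

The n-th cyclotomic polynomial Φ_2195(x) is the minimal polynomial of zeta_2195 over Q and has degree phi(2195) = 1752. So Q(zeta_2195) is a degree-1752 Galois extension with Galois group (Z/2195Z)^*. By CRT, (Z/2195Z)^* ≅ (Z/5Z)^* × (Z/439Z)^*. Each prime-power unit group is (Z/5Z)^* ≅ Z/4Z; (Z/439Z)^* ≅ Z/438Z. Hence Gal(Q(zeta_2195)/Q) ≅ Z/4Z × Z/438Z.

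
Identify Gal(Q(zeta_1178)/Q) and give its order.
|Gal(Q(zeta_1178)/Q)| = phi(1178) = 540; group ≅ (Z/1178Z)^* ≅ Z/18Z × Z/30Z

The n-th cyclotomic polynomial Φ_1178(x) is the minimal polynomial of zeta_1178 over Q and has degree phi(1178) = 540. So Q(zeta_1178) is a degree-540 Galois extension with Galois group (Z/1178Z)^*. By CRT, (Z/1178Z)^* ≅ (Z/2Z)^* × (Z/19Z)^* × (Z/31Z)^*. Each prime-power unit group is (Z/2Z)^* ≅ trivial group (order 1); (Z/19Z)^* ≅ Z/18Z; (Z/31Z)^* ≅ Z/30Z. Hence Gal(Q(zeta_1178)/Q) ≅ Z/18Z × Z/30Z.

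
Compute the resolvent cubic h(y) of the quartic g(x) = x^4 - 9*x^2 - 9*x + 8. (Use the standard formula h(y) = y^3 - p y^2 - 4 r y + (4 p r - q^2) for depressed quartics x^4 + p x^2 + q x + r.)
h(y) = y^3 + 9*y^2 - 32*y - 369

Identify coefficients: p = -9, q = -9, r = 8.
Plug into h(y) = y^3 - p y^2 - 4 r y + (4 p r - q^2):
  h(y) = y^3 - (-9) y^2 - 4*(8) y + (4*(-9)*(8) - (-9)^2)
       = y^3 + (9) y^2 + (-32) y + (-369).
Simplifying: h(y) = y^3 + 9*y^2 - 32*y - 369.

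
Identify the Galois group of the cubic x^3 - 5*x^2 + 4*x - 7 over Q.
Gal(K/Q) = S_3 (symmetric group of order 6)

Compute the discriminant of x^3 + (-5)*x^2 + (4)*x + (-7): Δ = -2159. Since Δ is not a rational square, the Galois group is not contained in A_3; it must be the full S_3 (irreducibility of the cubic rules out anything smaller).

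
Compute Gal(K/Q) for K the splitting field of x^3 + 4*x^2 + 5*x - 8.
Gal(K/Q) = S_3 (symmetric group of order 6)

Compute the discriminant of x^3 + (4)*x^2 + (5)*x + (-8): Δ = -2660. Since Δ is not a rational square, the Galois group is not contained in A_3; it must be the full S_3 (irreducibility of the cubic rules out anything smaller).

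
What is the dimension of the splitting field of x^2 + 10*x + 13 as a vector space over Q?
[K:Q] = 2

The discriminant of x^2 + (10)*x + (13) is b^2 - 4c = 100 - (52) = 48. Since 48 is not a perfect square in Q, the polynomial is irreducible over Q. Its two roots generate a degree-2 extension, so [K:Q] = 2.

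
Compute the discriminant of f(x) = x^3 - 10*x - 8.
Δ = 2272

For a depressed cubic x^3 + p x + q the discriminant is Δ = -4 p^3 - 27 q^2 = -4*(-10)^3 - 27*(-8)^2 = 4000 - 1728 = 2272.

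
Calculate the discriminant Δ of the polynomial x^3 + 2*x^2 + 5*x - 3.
Δ = -1087

For x^3 + a x^2 + b x + c the discriminant is Δ = 18 a b c - 4 a^3 c + a^2 b^2 - 4 b^3 - 27 c^2.
Plug a = 2, b = 5, c = -3:
  18*(2)*(5)*(-3) - 4*(2)^3*(-3) + (2)^2*(5)^2 - 4*(5)^3 - 27*(-3)^2
  = -540 + (96) + 100 + (-500) + (-243)
  = -1087.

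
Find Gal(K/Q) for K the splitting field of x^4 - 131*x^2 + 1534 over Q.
Gal(K/Q) = V_4 (Klein four-group, Z/2Z × Z/2Z)

f factors as (x^2 - 118)(x^2 - 13), so the splitting field is K = Q(sqrt(118), sqrt(13)). The elements 118, 13, 1534 are all non-squares in Q, so sqrt(118) and sqrt(13) generate independent quadratic extensions. Thus [K:Q] = 4 and Gal(K/Q) is generated by the two order-2 automorphisms sqrt(118) ↦ -sqrt(118) and sqrt(13) ↦ -sqrt(13), giving V_4.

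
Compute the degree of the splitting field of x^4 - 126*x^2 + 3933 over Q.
[K:Q] = 4

f factors as (x^2 - 69)(x^2 - 57); the splitting field is K = Q(sqrt(69), sqrt(57)). Since 69, 57, and 3933 are all non-squares in Q, the three subfields Q(sqrt(69)), Q(sqrt(57)), Q(sqrt(3933)) are distinct degree-2 extensions, so [K:Q] = 4 (Klein four Galois group).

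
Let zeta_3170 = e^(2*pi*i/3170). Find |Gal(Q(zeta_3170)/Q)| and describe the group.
|Gal(Q(zeta_3170)/Q)| = phi(3170) = 1264; group ≅ (Z/3170Z)^* ≅ Z/4Z × Z/316Z

The n-th cyclotomic polynomial Φ_3170(x) is the minimal polynomial of zeta_3170 over Q and has degree phi(3170) = 1264. So Q(zeta_3170) is a degree-1264 Galois extension with Galois group (Z/3170Z)^*. By CRT, (Z/3170Z)^* ≅ (Z/2Z)^* × (Z/5Z)^* × (Z/317Z)^*. Each prime-power unit group is (Z/2Z)^* ≅ trivial group (order 1); (Z/5Z)^* ≅ Z/4Z; (Z/317Z)^* ≅ Z/316Z. Hence Gal(Q(zeta_3170)/Q) ≅ Z/4Z × Z/316Z.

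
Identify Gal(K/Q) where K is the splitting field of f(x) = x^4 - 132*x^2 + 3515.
Gal(K/Q) = V_4 (Klein four-group, Z/2Z × Z/2Z)

f factors as (x^2 - 95)(x^2 - 37), so the splitting field is K = Q(sqrt(95), sqrt(37)). The elements 95, 37, 3515 are all non-squares in Q, so sqrt(95) and sqrt(37) generate independent quadratic extensions. Thus [K:Q] = 4 and Gal(K/Q) is generated by the two order-2 automorphisms sqrt(95) ↦ -sqrt(95) and sqrt(37) ↦ -sqrt(37), giving V_4.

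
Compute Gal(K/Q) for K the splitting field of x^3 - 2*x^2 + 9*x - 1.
Gal(K/Q) = S_3 (symmetric group of order 6)

Compute the discriminant of x^3 + (-2)*x^2 + (9)*x + (-1): Δ = -2327. Since Δ is not a rational square, the Galois group is not contained in A_3; it must be the full S_3 (irreducibility of the cubic rules out anything smaller).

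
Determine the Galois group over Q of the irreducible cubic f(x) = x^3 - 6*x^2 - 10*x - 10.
Gal(K/Q) = S_3 (symmetric group of order 6)

Compute the discriminant of x^3 + (-6)*x^2 + (-10)*x + (-10): Δ = -14540. Since Δ is not a rational square, the Galois group is not contained in A_3; it must be the full S_3 (irreducibility of the cubic rules out anything smaller).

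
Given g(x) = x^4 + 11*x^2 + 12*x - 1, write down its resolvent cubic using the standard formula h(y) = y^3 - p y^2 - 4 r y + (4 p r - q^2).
h(y) = y^3 - 11*y^2 + 4*y - 188

Identify coefficients: p = 11, q = 12, r = -1.
Plug into h(y) = y^3 - p y^2 - 4 r y + (4 p r - q^2):
  h(y) = y^3 - (11) y^2 - 4*(-1) y + (4*(11)*(-1) - (12)^2)
       = y^3 + (-11) y^2 + (4) y + (-188).
Simplifying: h(y) = y^3 - 11*y^2 + 4*y - 188.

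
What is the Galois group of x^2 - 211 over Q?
Gal(K/Q) = Z/2Z (cyclic of order 2)

x^2 - 211 is irreducible over Q since 211 is not a rational square. The splitting field Q(sqrt(211)) has degree 2 over Q, and its unique nontrivial automorphism is sqrt(211) ↦ -sqrt(211). Hence Gal(Q(sqrt(211))/Q) = Z/2Z.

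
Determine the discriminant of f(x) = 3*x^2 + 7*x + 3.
Δ = 13

For a quadratic a x^2 + b x + c the discriminant is Δ = b^2 - 4ac = (7)^2 - 4*(3)*(3) = 49 - (36) = 13.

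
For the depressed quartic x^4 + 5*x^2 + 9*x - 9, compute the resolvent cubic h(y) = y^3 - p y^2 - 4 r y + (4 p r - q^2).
h(y) = y^3 - 5*y^2 + 36*y - 261

Identify coefficients: p = 5, q = 9, r = -9.
Plug into h(y) = y^3 - p y^2 - 4 r y + (4 p r - q^2):
  h(y) = y^3 - (5) y^2 - 4*(-9) y + (4*(5)*(-9) - (9)^2)
       = y^3 + (-5) y^2 + (36) y + (-261).
Simplifying: h(y) = y^3 - 5*y^2 + 36*y - 261.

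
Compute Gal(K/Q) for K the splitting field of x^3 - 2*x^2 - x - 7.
Gal(K/Q) = S_3 (symmetric group of order 6)

Compute the discriminant of x^3 + (-2)*x^2 + (-1)*x + (-7): Δ = -1791. Since Δ is not a rational square, the Galois group is not contained in A_3; it must be the full S_3 (irreducibility of the cubic rules out anything smaller).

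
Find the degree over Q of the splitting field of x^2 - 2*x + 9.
[K:Q] = 2

The discriminant of x^2 + (-2)*x + (9) is b^2 - 4c = 4 - (36) = -32. Since -32 is not a perfect square in Q, the polynomial is irreducible over Q. Its two roots generate a degree-2 extension, so [K:Q] = 2.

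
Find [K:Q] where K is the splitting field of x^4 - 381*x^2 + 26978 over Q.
[K:Q] = 4

f factors as (x^2 - 287)(x^2 - 94); the splitting field is K = Q(sqrt(287), sqrt(94)). Since 287, 94, and 26978 are all non-squares in Q, the three subfields Q(sqrt(287)), Q(sqrt(94)), Q(sqrt(26978)) are distinct degree-2 extensions, so [K:Q] = 4 (Klein four Galois group).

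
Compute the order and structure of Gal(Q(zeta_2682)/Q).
|Gal(Q(zeta_2682)/Q)| = phi(2682) = 888; group ≅ (Z/2682Z)^* ≅ Z/6Z × Z/148Z

The n-th cyclotomic polynomial Φ_2682(x) is the minimal polynomial of zeta_2682 over Q and has degree phi(2682) = 888. So Q(zeta_2682) is a degree-888 Galois extension with Galois group (Z/2682Z)^*. By CRT, (Z/2682Z)^* ≅ (Z/2Z)^* × (Z/9Z)^* × (Z/149Z)^*. Each prime-power unit group is (Z/2Z)^* ≅ trivial group (order 1); (Z/9Z)^* ≅ Z/6Z; (Z/149Z)^* ≅ Z/148Z. Hence Gal(Q(zeta_2682)/Q) ≅ Z/6Z × Z/148Z.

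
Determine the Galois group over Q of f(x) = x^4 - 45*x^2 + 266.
Gal(K/Q) = V_4 (Klein four-group, Z/2Z × Z/2Z)

f factors as (x^2 - 7)(x^2 - 38), so the splitting field is K = Q(sqrt(7), sqrt(38)). The elements 7, 38, 266 are all non-squares in Q, so sqrt(7) and sqrt(38) generate independent quadratic extensions. Thus [K:Q] = 4 and Gal(K/Q) is generated by the two order-2 automorphisms sqrt(7) ↦ -sqrt(7) and sqrt(38) ↦ -sqrt(38), giving V_4.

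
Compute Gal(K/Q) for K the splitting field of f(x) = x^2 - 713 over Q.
Gal(K/Q) = Z/2Z (cyclic of order 2)

x^2 - 713 is irreducible over Q since 713 is not a rational square. The splitting field Q(sqrt(713)) has degree 2 over Q, and its unique nontrivial automorphism is sqrt(713) ↦ -sqrt(713). Hence Gal(Q(sqrt(713))/Q) = Z/2Z.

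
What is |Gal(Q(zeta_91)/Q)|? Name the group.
|Gal(Q(zeta_91)/Q)| = phi(91) = 72; group ≅ (Z/91Z)^* ≅ Z/6Z × Z/12Z

The n-th cyclotomic polynomial Φ_91(x) is the minimal polynomial of zeta_91 over Q and has degree phi(91) = 72. So Q(zeta_91) is a degree-72 Galois extension with Galois group (Z/91Z)^*. By CRT, (Z/91Z)^* ≅ (Z/7Z)^* × (Z/13Z)^*. Each prime-power unit group is (Z/7Z)^* ≅ Z/6Z; (Z/13Z)^* ≅ Z/12Z. Hence Gal(Q(zeta_91)/Q) ≅ Z/6Z × Z/12Z.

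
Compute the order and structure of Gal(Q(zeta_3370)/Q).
|Gal(Q(zeta_3370)/Q)| = phi(3370) = 1344; group ≅ (Z/3370Z)^* ≅ Z/4Z × Z/336Z

The n-th cyclotomic polynomial Φ_3370(x) is the minimal polynomial of zeta_3370 over Q and has degree phi(3370) = 1344. So Q(zeta_3370) is a degree-1344 Galois extension with Galois group (Z/3370Z)^*. By CRT, (Z/3370Z)^* ≅ (Z/2Z)^* × (Z/5Z)^* × (Z/337Z)^*. Each prime-power unit group is (Z/2Z)^* ≅ trivial group (order 1); (Z/5Z)^* ≅ Z/4Z; (Z/337Z)^* ≅ Z/336Z. Hence Gal(Q(zeta_3370)/Q) ≅ Z/4Z × Z/336Z.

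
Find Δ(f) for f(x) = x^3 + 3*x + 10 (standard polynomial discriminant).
Δ = -2808

For a depressed cubic x^3 + p x + q the discriminant is Δ = -4 p^3 - 27 q^2 = -4*(3)^3 - 27*(10)^2 = -108 - 2700 = -2808.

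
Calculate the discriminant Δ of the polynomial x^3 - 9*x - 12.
Δ = -972

For a depressed cubic x^3 + p x + q the discriminant is Δ = -4 p^3 - 27 q^2 = -4*(-9)^3 - 27*(-12)^2 = 2916 - 3888 = -972.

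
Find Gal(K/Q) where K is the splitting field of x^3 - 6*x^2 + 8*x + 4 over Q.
Gal(K/Q) = S_3 (symmetric group of order 6)

Compute the discriminant of x^3 + (-6)*x^2 + (8)*x + (4): Δ = -176. Since Δ is not a rational square, the Galois group is not contained in A_3; it must be the full S_3 (irreducibility of the cubic rules out anything smaller).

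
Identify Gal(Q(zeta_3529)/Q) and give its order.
|Gal(Q(zeta_3529)/Q)| = phi(3529) = 3528; group ≅ (Z/3529Z)^* ≅ Z/3528Z

The n-th cyclotomic polynomial Φ_3529(x) is the minimal polynomial of zeta_3529 over Q and has degree phi(3529) = 3528. So Q(zeta_3529) is a degree-3528 Galois extension with Galois group (Z/3529Z)^*. (Z/3529Z)^* is cyclic since 3529 is an odd prime power (or 4). Hence Gal(Q(zeta_3529)/Q) ≅ Z/3528Z.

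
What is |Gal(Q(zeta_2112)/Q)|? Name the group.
|Gal(Q(zeta_2112)/Q)| = phi(2112) = 640; group ≅ (Z/2112Z)^* ≅ Z/2Z × Z/2Z × Z/10Z × Z/16Z

The n-th cyclotomic polynomial Φ_2112(x) is the minimal polynomial of zeta_2112 over Q and has degree phi(2112) = 640. So Q(zeta_2112) is a degree-640 Galois extension with Galois group (Z/2112Z)^*. By CRT, (Z/2112Z)^* ≅ (Z/64Z)^* × (Z/3Z)^* × (Z/11Z)^*. Each prime-power unit group is (Z/64Z)^* ≅ Z/2Z × Z/16Z; (Z/3Z)^* ≅ Z/2Z; (Z/11Z)^* ≅ Z/10Z. Hence Gal(Q(zeta_2112)/Q) ≅ Z/2Z × Z/2Z × Z/10Z × Z/16Z.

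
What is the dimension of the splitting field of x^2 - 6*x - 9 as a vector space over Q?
[K:Q] = 2

The discriminant of x^2 + (-6)*x + (-9) is b^2 - 4c = 36 - (-36) = 72. Since 72 is not a perfect square in Q, the polynomial is irreducible over Q. Its two roots generate a degree-2 extension, so [K:Q] = 2.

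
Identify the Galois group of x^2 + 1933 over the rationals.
Gal(K/Q) = Z/2Z (cyclic of order 2)

x^2 + 1933 is irreducible over Q since -1933 is not a rational square. The splitting field Q(sqrt(-1933)) has degree 2 over Q, and its unique nontrivial automorphism is sqrt(-1933) ↦ -sqrt(-1933). Hence Gal(Q(sqrt(-1933))/Q) = Z/2Z.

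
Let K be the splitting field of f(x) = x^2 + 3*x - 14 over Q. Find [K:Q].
[K:Q] = 2

The discriminant of x^2 + (3)*x + (-14) is b^2 - 4c = 9 - (-56) = 65. Since 65 is not a perfect square in Q, the polynomial is irreducible over Q. Its two roots generate a degree-2 extension, so [K:Q] = 2.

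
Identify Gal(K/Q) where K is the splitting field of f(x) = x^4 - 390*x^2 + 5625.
Gal(K/Q) = Z/2Z (cyclic of order 2)

f factors as (x^2 - 375)(x^2 - 15), so the splitting field is K = Q(sqrt(375), sqrt(15)). The squarefree part of 375 is 15 and the squarefree part of 15 is also 15, so sqrt(375) and sqrt(15) are both rational multiples of sqrt(15). Hence Q(sqrt(375)) = Q(sqrt(15)) = Q(sqrt(15)), and the splitting field collapses to a single degree-2 extension with Galois group Z/2Z.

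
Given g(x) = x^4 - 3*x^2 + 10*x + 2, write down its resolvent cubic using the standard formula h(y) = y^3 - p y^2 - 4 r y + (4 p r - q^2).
h(y) = y^3 + 3*y^2 - 8*y - 124

Identify coefficients: p = -3, q = 10, r = 2.
Plug into h(y) = y^3 - p y^2 - 4 r y + (4 p r - q^2):
  h(y) = y^3 - (-3) y^2 - 4*(2) y + (4*(-3)*(2) - (10)^2)
       = y^3 + (3) y^2 + (-8) y + (-124).
Simplifying: h(y) = y^3 + 3*y^2 - 8*y - 124.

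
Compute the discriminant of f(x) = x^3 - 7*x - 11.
Δ = -1895

For a depressed cubic x^3 + p x + q the discriminant is Δ = -4 p^3 - 27 q^2 = -4*(-7)^3 - 27*(-11)^2 = 1372 - 3267 = -1895.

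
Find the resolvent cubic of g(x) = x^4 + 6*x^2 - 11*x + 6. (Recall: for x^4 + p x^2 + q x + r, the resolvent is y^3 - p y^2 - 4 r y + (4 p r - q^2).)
h(y) = y^3 - 6*y^2 - 24*y + 23

Identify coefficients: p = 6, q = -11, r = 6.
Plug into h(y) = y^3 - p y^2 - 4 r y + (4 p r - q^2):
  h(y) = y^3 - (6) y^2 - 4*(6) y + (4*(6)*(6) - (-11)^2)
       = y^3 + (-6) y^2 + (-24) y + (23).
Simplifying: h(y) = y^3 - 6*y^2 - 24*y + 23.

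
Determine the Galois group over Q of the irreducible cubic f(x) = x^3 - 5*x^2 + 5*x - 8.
Gal(K/Q) = S_3 (symmetric group of order 6)

Compute the discriminant of x^3 + (-5)*x^2 + (5)*x + (-8): Δ = -2003. Since Δ is not a rational square, the Galois group is not contained in A_3; it must be the full S_3 (irreducibility of the cubic rules out anything smaller).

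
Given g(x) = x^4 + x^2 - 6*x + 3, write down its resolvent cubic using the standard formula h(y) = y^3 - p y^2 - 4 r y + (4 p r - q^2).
h(y) = y^3 - y^2 - 12*y - 24

Identify coefficients: p = 1, q = -6, r = 3.
Plug into h(y) = y^3 - p y^2 - 4 r y + (4 p r - q^2):
  h(y) = y^3 - (1) y^2 - 4*(3) y + (4*(1)*(3) - (-6)^2)
       = y^3 + (-1) y^2 + (-12) y + (-24).
Simplifying: h(y) = y^3 - y^2 - 12*y - 24.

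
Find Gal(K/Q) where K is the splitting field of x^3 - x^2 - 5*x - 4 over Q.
Gal(K/Q) = S_3 (symmetric group of order 6)

Compute the discriminant of x^3 + (-1)*x^2 + (-5)*x + (-4): Δ = -283. Since Δ is not a rational square, the Galois group is not contained in A_3; it must be the full S_3 (irreducibility of the cubic rules out anything smaller).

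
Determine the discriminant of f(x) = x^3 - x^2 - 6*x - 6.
Δ = -744

For x^3 + a x^2 + b x + c the discriminant is Δ = 18 a b c - 4 a^3 c + a^2 b^2 - 4 b^3 - 27 c^2.
Plug a = -1, b = -6, c = -6:
  18*(-1)*(-6)*(-6) - 4*(-1)^3*(-6) + (-1)^2*(-6)^2 - 4*(-6)^3 - 27*(-6)^2
  = -648 + (-24) + 36 + (864) + (-972)
  = -744.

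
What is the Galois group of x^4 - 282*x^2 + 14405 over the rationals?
Gal(K/Q) = V_4 (Klein four-group, Z/2Z × Z/2Z)

f factors as (x^2 - 67)(x^2 - 215), so the splitting field is K = Q(sqrt(67), sqrt(215)). The elements 67, 215, 14405 are all non-squares in Q, so sqrt(67) and sqrt(215) generate independent quadratic extensions. Thus [K:Q] = 4 and Gal(K/Q) is generated by the two order-2 automorphisms sqrt(67) ↦ -sqrt(67) and sqrt(215) ↦ -sqrt(215), giving V_4.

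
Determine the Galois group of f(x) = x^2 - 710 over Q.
Gal(K/Q) = Z/2Z (cyclic of order 2)

x^2 - 710 is irreducible over Q since 710 is not a rational square. The splitting field Q(sqrt(710)) has degree 2 over Q, and its unique nontrivial automorphism is sqrt(710) ↦ -sqrt(710). Hence Gal(Q(sqrt(710))/Q) = Z/2Z.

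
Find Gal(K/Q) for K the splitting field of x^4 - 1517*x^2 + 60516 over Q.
Gal(K/Q) = Z/2Z (cyclic of order 2)

f factors as (x^2 - 1476)(x^2 - 41), so the splitting field is K = Q(sqrt(1476), sqrt(41)). The squarefree part of 1476 is 41 and the squarefree part of 41 is also 41, so sqrt(1476) and sqrt(41) are both rational multiples of sqrt(41). Hence Q(sqrt(1476)) = Q(sqrt(41)) = Q(sqrt(41)), and the splitting field collapses to a single degree-2 extension with Galois group Z/2Z.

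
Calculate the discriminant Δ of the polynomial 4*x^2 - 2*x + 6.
Δ = -92

For a quadratic a x^2 + b x + c the discriminant is Δ = b^2 - 4ac = (-2)^2 - 4*(4)*(6) = 4 - (96) = -92.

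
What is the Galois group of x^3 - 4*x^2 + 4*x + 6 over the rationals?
Gal(K/Q) = S_3 (symmetric group of order 6)

Compute the discriminant of x^3 + (-4)*x^2 + (4)*x + (6): Δ = -1164. Since Δ is not a rational square, the Galois group is not contained in A_3; it must be the full S_3 (irreducibility of the cubic rules out anything smaller).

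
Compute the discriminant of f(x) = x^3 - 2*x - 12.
Δ = -3856

For a depressed cubic x^3 + p x + q the discriminant is Δ = -4 p^3 - 27 q^2 = -4*(-2)^3 - 27*(-12)^2 = 32 - 3888 = -3856.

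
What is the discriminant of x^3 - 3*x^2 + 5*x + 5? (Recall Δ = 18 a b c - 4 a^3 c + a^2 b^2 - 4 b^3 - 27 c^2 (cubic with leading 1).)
Δ = -1760

For x^3 + a x^2 + b x + c the discriminant is Δ = 18 a b c - 4 a^3 c + a^2 b^2 - 4 b^3 - 27 c^2.
Plug a = -3, b = 5, c = 5:
  18*(-3)*(5)*(5) - 4*(-3)^3*(5) + (-3)^2*(5)^2 - 4*(5)^3 - 27*(5)^2
  = -1350 + (540) + 225 + (-500) + (-675)
  = -1760.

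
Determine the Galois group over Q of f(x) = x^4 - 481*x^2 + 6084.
Gal(K/Q) = Z/2Z (cyclic of order 2)

f factors as (x^2 - 468)(x^2 - 13), so the splitting field is K = Q(sqrt(468), sqrt(13)). The squarefree part of 468 is 13 and the squarefree part of 13 is also 13, so sqrt(468) and sqrt(13) are both rational multiples of sqrt(13). Hence Q(sqrt(468)) = Q(sqrt(13)) = Q(sqrt(13)), and the splitting field collapses to a single degree-2 extension with Galois group Z/2Z.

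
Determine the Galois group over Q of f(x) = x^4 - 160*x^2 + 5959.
Gal(K/Q) = V_4 (Klein four-group, Z/2Z × Z/2Z)

f factors as (x^2 - 101)(x^2 - 59), so the splitting field is K = Q(sqrt(101), sqrt(59)). The elements 101, 59, 5959 are all non-squares in Q, so sqrt(101) and sqrt(59) generate independent quadratic extensions. Thus [K:Q] = 4 and Gal(K/Q) is generated by the two order-2 automorphisms sqrt(101) ↦ -sqrt(101) and sqrt(59) ↦ -sqrt(59), giving V_4.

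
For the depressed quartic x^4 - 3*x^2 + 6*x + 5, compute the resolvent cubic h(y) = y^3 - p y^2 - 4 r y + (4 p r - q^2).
h(y) = y^3 + 3*y^2 - 20*y - 96

Identify coefficients: p = -3, q = 6, r = 5.
Plug into h(y) = y^3 - p y^2 - 4 r y + (4 p r - q^2):
  h(y) = y^3 - (-3) y^2 - 4*(5) y + (4*(-3)*(5) - (6)^2)
       = y^3 + (3) y^2 + (-20) y + (-96).
Simplifying: h(y) = y^3 + 3*y^2 - 20*y - 96.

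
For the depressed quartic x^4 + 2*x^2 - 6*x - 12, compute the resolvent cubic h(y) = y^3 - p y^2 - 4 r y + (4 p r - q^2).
h(y) = y^3 - 2*y^2 + 48*y - 132

Identify coefficients: p = 2, q = -6, r = -12.
Plug into h(y) = y^3 - p y^2 - 4 r y + (4 p r - q^2):
  h(y) = y^3 - (2) y^2 - 4*(-12) y + (4*(2)*(-12) - (-6)^2)
       = y^3 + (-2) y^2 + (48) y + (-132).
Simplifying: h(y) = y^3 - 2*y^2 + 48*y - 132.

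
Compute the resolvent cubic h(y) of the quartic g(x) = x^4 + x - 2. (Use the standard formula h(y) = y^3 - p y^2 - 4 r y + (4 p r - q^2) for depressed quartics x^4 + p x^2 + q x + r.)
h(y) = y^3 + 8*y - 1

Identify coefficients: p = 0, q = 1, r = -2.
Plug into h(y) = y^3 - p y^2 - 4 r y + (4 p r - q^2):
  h(y) = y^3 - (0) y^2 - 4*(-2) y + (4*(0)*(-2) - (1)^2)
       = y^3 + (0) y^2 + (8) y + (-1).
Simplifying: h(y) = y^3 + 8*y - 1.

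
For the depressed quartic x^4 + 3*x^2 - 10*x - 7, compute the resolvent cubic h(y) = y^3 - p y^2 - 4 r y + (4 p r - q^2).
h(y) = y^3 - 3*y^2 + 28*y - 184

Identify coefficients: p = 3, q = -10, r = -7.
Plug into h(y) = y^3 - p y^2 - 4 r y + (4 p r - q^2):
  h(y) = y^3 - (3) y^2 - 4*(-7) y + (4*(3)*(-7) - (-10)^2)
       = y^3 + (-3) y^2 + (28) y + (-184).
Simplifying: h(y) = y^3 - 3*y^2 + 28*y - 184.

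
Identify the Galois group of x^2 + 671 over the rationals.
Gal(K/Q) = Z/2Z (cyclic of order 2)

x^2 + 671 is irreducible over Q since -671 is not a rational square. The splitting field Q(sqrt(-671)) has degree 2 over Q, and its unique nontrivial automorphism is sqrt(-671) ↦ -sqrt(-671). Hence Gal(Q(sqrt(-671))/Q) = Z/2Z.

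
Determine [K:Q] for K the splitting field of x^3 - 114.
[K:Q] = 6

x^3 - 114 has one real root r = 114^(1/3) and two complex roots r*zeta_3, r*zeta_3^2 where zeta_3 = e^(2*pi*i/3). The splitting field is Q(r, zeta_3). [Q(r):Q] = 3 and [Q(zeta_3):Q] = 2 with gcd = 1, so [Q(r, zeta_3):Q] = 3 * 2 = 6.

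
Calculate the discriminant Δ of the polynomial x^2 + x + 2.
Δ = -7

For a quadratic a x^2 + b x + c the discriminant is Δ = b^2 - 4ac = (1)^2 - 4*(1)*(2) = 1 - (8) = -7.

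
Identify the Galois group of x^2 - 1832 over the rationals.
Gal(K/Q) = Z/2Z (cyclic of order 2)

x^2 - 1832 is irreducible over Q since 1832 is not a rational square. The splitting field Q(sqrt(1832)) has degree 2 over Q, and its unique nontrivial automorphism is sqrt(1832) ↦ -sqrt(1832). Hence Gal(Q(sqrt(1832))/Q) = Z/2Z.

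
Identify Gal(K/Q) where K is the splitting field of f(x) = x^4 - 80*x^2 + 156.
Gal(K/Q) = V_4 (Klein four-group, Z/2Z × Z/2Z)

f factors as (x^2 - 78)(x^2 - 2), so the splitting field is K = Q(sqrt(78), sqrt(2)). The elements 78, 2, 156 are all non-squares in Q, so sqrt(78) and sqrt(2) generate independent quadratic extensions. Thus [K:Q] = 4 and Gal(K/Q) is generated by the two order-2 automorphisms sqrt(78) ↦ -sqrt(78) and sqrt(2) ↦ -sqrt(2), giving V_4.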